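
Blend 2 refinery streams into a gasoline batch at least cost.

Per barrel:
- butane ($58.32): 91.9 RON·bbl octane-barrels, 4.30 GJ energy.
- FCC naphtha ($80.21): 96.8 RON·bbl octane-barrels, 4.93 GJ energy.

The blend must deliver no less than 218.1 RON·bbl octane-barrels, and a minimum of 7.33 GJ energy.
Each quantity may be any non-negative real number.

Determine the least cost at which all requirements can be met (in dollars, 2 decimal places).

$138.41

Let x1 = barrels of butane, x2 = barrels of FCC naphtha.
Minimise 58.32x1 + 80.21x2 s.t.:
  91.9x1 + 96.8x2 ≥ 218.1   (octane-barrels)
  4.3x1 + 4.93x2 ≥ 7.33   (energy)
  x1, x2 ≥ 0.
The optimal basis is {butane}; FCC naphtha drops out. There the octane-barrels constraint is tight.
Solving gives x1 = 2.3732.
Total cost: 58.32·2.3732 = 138.40502.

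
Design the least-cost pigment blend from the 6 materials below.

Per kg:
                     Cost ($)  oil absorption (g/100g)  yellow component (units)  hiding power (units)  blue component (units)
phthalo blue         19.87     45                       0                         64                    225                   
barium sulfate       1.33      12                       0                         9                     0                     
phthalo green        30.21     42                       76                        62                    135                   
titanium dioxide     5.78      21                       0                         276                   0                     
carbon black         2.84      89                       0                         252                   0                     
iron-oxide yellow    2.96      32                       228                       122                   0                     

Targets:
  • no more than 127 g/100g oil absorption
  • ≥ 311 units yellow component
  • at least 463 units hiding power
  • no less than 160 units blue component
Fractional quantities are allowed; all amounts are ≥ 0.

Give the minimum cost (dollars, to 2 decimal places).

$22.30

Set it up as a linear program. Let x1 = kg of phthalo blue, x2 = kg of barium sulfate, x3 = kg of phthalo green, x4 = kg of titanium dioxide, x5 = kg of carbon black, x6 = kg of iron-oxide yellow.
Minimize 19.87x1 + 1.33x2 + 30.21x3 + 5.78x4 + 2.84x5 + 2.96x6 with:
  45x1 + 12x2 + 42x3 + 21x4 + 89x5 + 32x6 ≤ 127   (oil absorption)
  76x3 + 228x6 ≥ 311   (yellow component)
  64x1 + 9x2 + 62x3 + 276x4 + 252x5 + 122x6 ≥ 463   (hiding power)
  225x1 + 135x3 ≥ 160   (blue component)
  x1, x2, x3, x4, x5, x6 ≥ 0.
At the optimum only phthalo blue, titanium dioxide, carbon black, iron-oxide yellow are positive (barium sulfate, phthalo green = 0). Binding constraints: oil absorption, yellow component, hiding power, blue component.
That vertex is x1 = 0.7111, x4 = 0.488, x5 = 0.4618, x6 = 1.364.
Total cost: 19.87·0.7111 + 5.78·0.488 + 2.84·0.4618 + 2.96·1.364 = 22.2991.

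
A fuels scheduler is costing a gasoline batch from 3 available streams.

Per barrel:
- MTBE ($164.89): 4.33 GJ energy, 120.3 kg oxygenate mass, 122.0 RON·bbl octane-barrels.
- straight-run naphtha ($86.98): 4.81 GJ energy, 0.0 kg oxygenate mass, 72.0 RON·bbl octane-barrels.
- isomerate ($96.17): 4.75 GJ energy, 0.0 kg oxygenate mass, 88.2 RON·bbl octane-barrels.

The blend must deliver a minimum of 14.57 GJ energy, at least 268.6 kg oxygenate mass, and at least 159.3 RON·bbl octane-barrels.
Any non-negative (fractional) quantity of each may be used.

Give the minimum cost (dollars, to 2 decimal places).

$456.81

Let x1 = barrels of MTBE, x2 = barrels of straight-run naphtha, x3 = barrels of isomerate.
Minimize 164.89x1 + 86.98x2 + 96.17x3 with:
  4.33x1 + 4.81x2 + 4.75x3 ≥ 14.57   (energy)
  120.3x1 ≥ 268.6   (oxygenate mass)
  122x1 + 72x2 + 88.2x3 ≥ 159.3   (octane-barrels)
  x1, x2, x3 ≥ 0.
The optimal basis is {MTBE, straight-run naphtha}; isomerate drops out. The energy and oxygenate mass requirements are met with equality.
So MTBE = 2.23275 barrels, straight-run naphtha = 1.01917 barrels.
Hence cost = 164.89·2.23275 + 86.98·1.01917 = $456.8056.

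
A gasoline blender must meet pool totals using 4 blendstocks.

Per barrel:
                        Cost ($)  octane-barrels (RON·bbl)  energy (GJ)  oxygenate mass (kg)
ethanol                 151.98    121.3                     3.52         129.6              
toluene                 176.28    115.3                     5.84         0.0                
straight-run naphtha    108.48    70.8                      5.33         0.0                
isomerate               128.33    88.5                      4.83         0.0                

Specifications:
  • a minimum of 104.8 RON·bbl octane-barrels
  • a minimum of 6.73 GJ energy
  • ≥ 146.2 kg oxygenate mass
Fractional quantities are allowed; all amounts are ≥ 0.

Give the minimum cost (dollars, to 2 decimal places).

$227.60

Let x1 = barrels of ethanol, x2 = barrels of toluene, x3 = barrels of straight-run naphtha, x4 = barrels of isomerate.
min 151.98x1 + 176.28x2 + 108.48x3 + 128.33x4 with:
  121.3x1 + 115.3x2 + 70.8x3 + 88.5x4 ≥ 104.8   (octane-barrels)
  3.52x1 + 5.84x2 + 5.33x3 + 4.83x4 ≥ 6.73   (energy)
  129.6x1 ≥ 146.2   (oxygenate mass)
  x1, x2, x3, x4 ≥ 0.
The cheapest feasible vertex uses only ethanol, straight-run naphtha; toluene, isomerate are not used. The energy and oxygenate mass requirements are met with equality.
That vertex is x1 = 1.1281, x3 = 0.51766.
Total cost: 151.98·1.1281 + 108.48·0.51766 = 227.6044.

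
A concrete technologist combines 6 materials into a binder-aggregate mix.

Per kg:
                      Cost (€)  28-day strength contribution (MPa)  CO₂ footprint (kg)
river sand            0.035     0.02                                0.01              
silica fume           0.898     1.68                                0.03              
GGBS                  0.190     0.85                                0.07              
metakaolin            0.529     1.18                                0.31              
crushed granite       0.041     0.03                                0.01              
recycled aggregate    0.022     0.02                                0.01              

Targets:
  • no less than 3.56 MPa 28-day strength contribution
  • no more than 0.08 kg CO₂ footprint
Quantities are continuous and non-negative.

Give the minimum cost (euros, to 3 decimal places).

€1.824

Treat it as an LP. Let x1 = kg of river sand, x2 = kg of silica fume, x3 = kg of GGBS, x4 = kg of metakaolin, x5 = kg of crushed granite, x6 = kg of recycled aggregate.
Minimise 0.035x1 + 0.898x2 + 0.19x3 + 0.529x4 + 0.041x5 + 0.022x6 with:
  0.02x1 + 1.68x2 + 0.85x3 + 1.18x4 + 0.03x5 + 0.02x6 ≥ 3.56   (28-day strength contribution)
  0.01x1 + 0.03x2 + 0.07x3 + 0.31x4 + 0.01x5 + 0.01x6 ≤ 0.08   (CO₂ footprint)
  x1, x2, x3, x4, x5, x6 ≥ 0.
The cheapest feasible vertex uses only silica fume, GGBS; river sand, metakaolin, crushed granite, recycled aggregate are not used. There the 28-day strength contribution and CO₂ footprint constraints are tight.
That vertex is x2 = 1.9674, x3 = 0.29967.
Objective = 0.898·1.9674 + 0.19·0.29967 = 1.82366.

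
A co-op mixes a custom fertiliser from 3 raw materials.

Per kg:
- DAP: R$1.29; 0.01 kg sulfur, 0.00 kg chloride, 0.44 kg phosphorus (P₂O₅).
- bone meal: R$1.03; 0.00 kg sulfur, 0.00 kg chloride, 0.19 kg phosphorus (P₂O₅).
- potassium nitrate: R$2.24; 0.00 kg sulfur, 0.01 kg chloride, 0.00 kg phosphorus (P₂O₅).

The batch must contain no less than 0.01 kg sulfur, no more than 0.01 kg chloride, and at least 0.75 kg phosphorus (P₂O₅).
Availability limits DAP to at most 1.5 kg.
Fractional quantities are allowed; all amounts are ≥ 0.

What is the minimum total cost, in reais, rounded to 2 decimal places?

Let x1 = kg of DAP, x2 = kg of bone meal, x3 = kg of potassium nitrate.
Minimise 1.29x1 + 1.03x2 + 2.24x3 subject to:
  0.01x1 ≥ 0.01   (sulfur)
  0.01x3 ≤ 0.01   (chloride)
  0.44x1 + 0.19x2 ≥ 0.75   (phosphorus (P₂O₅))
  x1 ≤ 1.5
  x1, x2, x3 ≥ 0.
At the optimum only DAP, bone meal are positive (potassium nitrate = 0). Binding constraints: phosphorus (P₂O₅) and the DAP cap.
So DAP = 1.5 kg, bone meal = 0.4737 kg.
Hence cost = 1.29·1.5 + 1.03·0.4737 = R$2.4229.

R$2.42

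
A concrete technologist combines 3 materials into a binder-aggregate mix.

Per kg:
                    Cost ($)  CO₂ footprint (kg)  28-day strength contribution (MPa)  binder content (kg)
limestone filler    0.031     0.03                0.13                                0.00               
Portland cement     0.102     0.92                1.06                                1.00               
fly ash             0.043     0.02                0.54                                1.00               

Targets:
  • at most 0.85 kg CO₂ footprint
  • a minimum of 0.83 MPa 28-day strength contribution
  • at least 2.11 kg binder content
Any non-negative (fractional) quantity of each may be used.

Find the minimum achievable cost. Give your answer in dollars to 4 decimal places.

Treat it as an LP. Let x1 = kg of limestone filler, x2 = kg of Portland cement, x3 = kg of fly ash.
min 0.031x1 + 0.102x2 + 0.043x3 subject to:
  0.03x1 + 0.92x2 + 0.02x3 ≤ 0.85   (CO₂ footprint)
  0.13x1 + 1.06x2 + 0.54x3 ≥ 0.83   (28-day strength contribution)
  1x2 + 1x3 ≥ 2.11   (binder content)
  x1, x2, x3 ≥ 0.
The minimum-cost mix takes nothing from limestone filler, Portland cement — only fly ash. The binder content requirement is met with equality.
So fly ash = 2.11 kg.
Objective = 0.043·2.11 = 0.090730.

$0.0907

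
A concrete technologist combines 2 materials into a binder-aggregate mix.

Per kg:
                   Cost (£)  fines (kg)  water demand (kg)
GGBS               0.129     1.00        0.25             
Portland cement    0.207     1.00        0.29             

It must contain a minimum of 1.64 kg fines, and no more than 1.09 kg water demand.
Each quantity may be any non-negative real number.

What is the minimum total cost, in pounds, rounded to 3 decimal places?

This is a linear program. Let x1 = kg of GGBS, x2 = kg of Portland cement.
Minimise 0.129x1 + 0.207x2 s.t.:
  1x1 + 1x2 ≥ 1.64   (fines)
  0.25x1 + 0.29x2 ≤ 1.09   (water demand)
  x1, x2 ≥ 0.
At the optimum only GGBS is positive (Portland cement = 0). There the fines constraint is tight.
So GGBS = 1.64 kg.
Total cost: 0.129·1.64 = 0.21156.

£0.212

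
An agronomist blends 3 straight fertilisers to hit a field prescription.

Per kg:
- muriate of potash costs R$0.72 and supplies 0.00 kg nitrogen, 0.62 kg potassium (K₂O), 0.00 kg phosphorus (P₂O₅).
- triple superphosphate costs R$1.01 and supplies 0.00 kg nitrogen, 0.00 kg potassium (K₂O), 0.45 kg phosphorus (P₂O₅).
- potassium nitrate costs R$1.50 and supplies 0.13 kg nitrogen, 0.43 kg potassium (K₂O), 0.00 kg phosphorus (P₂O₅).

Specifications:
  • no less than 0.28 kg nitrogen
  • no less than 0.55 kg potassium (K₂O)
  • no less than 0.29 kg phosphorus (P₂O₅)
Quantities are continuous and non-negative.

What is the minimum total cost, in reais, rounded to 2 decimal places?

R$3.88

This is a linear program. Let x1 = kg of muriate of potash, x2 = kg of triple superphosphate, x3 = kg of potassium nitrate.
Minimise 0.72x1 + 1.01x2 + 1.5x3 subject to:
  0.13x3 ≥ 0.28   (nitrogen)
  0.62x1 + 0.43x3 ≥ 0.55   (potassium (K₂O))
  0.45x2 ≥ 0.29   (phosphorus (P₂O₅))
  x1, x2, x3 ≥ 0.
The cheapest feasible vertex uses only triple superphosphate, potassium nitrate; muriate of potash is not used. The nitrogen and phosphorus (P₂O₅) requirements are met with equality.
Solving gives x2 = 0.6444, x3 = 2.154.
Cost = 1.01·0.6444 + 1.5·2.154 = 3.8818.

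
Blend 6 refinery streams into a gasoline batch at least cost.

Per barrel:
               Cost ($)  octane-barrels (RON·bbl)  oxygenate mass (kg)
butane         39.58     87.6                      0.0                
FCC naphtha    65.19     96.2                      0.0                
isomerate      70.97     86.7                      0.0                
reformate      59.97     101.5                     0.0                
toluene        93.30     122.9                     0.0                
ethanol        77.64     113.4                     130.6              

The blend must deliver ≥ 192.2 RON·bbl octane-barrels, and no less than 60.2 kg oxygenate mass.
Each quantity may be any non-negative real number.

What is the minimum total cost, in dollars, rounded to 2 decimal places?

$99.01

Let x1 = barrels of butane, x2 = barrels of FCC naphtha, x3 = barrels of isomerate, x4 = barrels of reformate, x5 = barrels of toluene, x6 = barrels of ethanol.
Minimize 39.58x1 + 65.19x2 + 70.97x3 + 59.97x4 + 93.3x5 + 77.64x6 s.t.:
  87.6x1 + 96.2x2 + 86.7x3 + 101.5x4 + 122.9x5 + 113.4x6 ≥ 192.2   (octane-barrels)
  130.6x6 ≥ 60.2   (oxygenate mass)
  x1, x2, x3, x4, x5, x6 ≥ 0.
At the optimum only butane, ethanol are positive (FCC naphtha, isomerate, reformate, toluene = 0). The octane-barrels and oxygenate mass requirements are met with equality.
So butane = 1.5974 barrels, ethanol = 0.46095 barrels.
Objective = 39.58·1.5974 + 77.64·0.46095 = 99.0133.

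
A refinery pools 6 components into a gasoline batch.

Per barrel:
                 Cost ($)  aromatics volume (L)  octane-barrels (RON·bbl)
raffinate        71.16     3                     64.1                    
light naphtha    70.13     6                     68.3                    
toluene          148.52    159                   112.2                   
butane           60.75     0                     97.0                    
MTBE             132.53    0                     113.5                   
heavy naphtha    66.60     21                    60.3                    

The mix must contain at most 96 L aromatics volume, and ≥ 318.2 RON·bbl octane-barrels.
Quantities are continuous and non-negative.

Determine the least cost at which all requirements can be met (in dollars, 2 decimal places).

$199.29

Let x1 = barrels of raffinate, x2 = barrels of light naphtha, x3 = barrels of toluene, x4 = barrels of butane, x5 = barrels of MTBE, x6 = barrels of heavy naphtha.
Minimise 71.16x1 + 70.13x2 + 148.52x3 + 60.75x4 + 132.53x5 + 66.6x6 with:
  3x1 + 6x2 + 159x3 + 21x6 ≤ 96   (aromatics volume)
  64.1x1 + 68.3x2 + 112.2x3 + 97x4 + 113.5x5 + 60.3x6 ≥ 318.2   (octane-barrels)
  x1, x2, x3, x4, x5, x6 ≥ 0.
At the optimum only butane is positive (raffinate, light naphtha, toluene, MTBE, heavy naphtha = 0). There the octane-barrels constraint is tight.
Solving gives x4 = 3.280412.
Objective = 60.75·3.280412 = 199.28503.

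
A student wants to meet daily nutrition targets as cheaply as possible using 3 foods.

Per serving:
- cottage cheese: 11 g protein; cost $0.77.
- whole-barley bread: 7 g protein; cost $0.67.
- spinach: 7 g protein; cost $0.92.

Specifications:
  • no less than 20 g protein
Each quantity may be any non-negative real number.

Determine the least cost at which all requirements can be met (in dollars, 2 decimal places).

$1.40

Treat it as an LP. Let x1 = servings of cottage cheese, x2 = servings of whole-barley bread, x3 = servings of spinach.
Minimise 0.77x1 + 0.67x2 + 0.92x3 with:
  11x1 + 7x2 + 7x3 ≥ 20   (protein)
  x1, x2, x3 ≥ 0.
The cheapest feasible vertex uses only cottage cheese; whole-barley bread, spinach are not used. Binding constraint: protein.
Solving gives x1 = 1.818.
Objective = 0.77·1.818 = 1.3999.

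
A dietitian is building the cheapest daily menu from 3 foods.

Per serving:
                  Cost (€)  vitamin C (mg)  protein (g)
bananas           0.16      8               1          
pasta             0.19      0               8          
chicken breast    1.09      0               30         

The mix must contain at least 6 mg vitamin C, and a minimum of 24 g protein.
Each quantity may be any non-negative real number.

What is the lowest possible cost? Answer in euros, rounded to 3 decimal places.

€0.672

This is a linear program. Let x1 = servings of bananas, x2 = servings of pasta, x3 = servings of chicken breast.
Minimise 0.16x1 + 0.19x2 + 1.09x3 with:
  8x1 ≥ 6   (vitamin C)
  1x1 + 8x2 + 30x3 ≥ 24   (protein)
  x1, x2, x3 ≥ 0.
At the optimum only bananas, pasta are positive (chicken breast = 0). There the vitamin C and protein constraints are tight.
Solving gives x1 = 0.75, x2 = 2.906.
Objective = 0.16·0.75 + 0.19·2.906 = 0.67214.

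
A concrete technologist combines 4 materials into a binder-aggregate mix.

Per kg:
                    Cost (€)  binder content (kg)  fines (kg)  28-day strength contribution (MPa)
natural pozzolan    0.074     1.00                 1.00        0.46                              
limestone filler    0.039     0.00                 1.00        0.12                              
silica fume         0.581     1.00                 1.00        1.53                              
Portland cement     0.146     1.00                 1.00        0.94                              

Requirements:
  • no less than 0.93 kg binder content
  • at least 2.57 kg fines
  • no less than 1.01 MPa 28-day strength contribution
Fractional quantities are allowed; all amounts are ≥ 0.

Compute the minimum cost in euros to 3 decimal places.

€0.172

Treat it as an LP. Let x1 = kg of natural pozzolan, x2 = kg of limestone filler, x3 = kg of silica fume, x4 = kg of Portland cement.
min 0.074x1 + 0.039x2 + 0.581x3 + 0.146x4 subject to:
  1x1 + 1x3 + 1x4 ≥ 0.93   (binder content)
  1x1 + 1x2 + 1x3 + 1x4 ≥ 2.57   (fines)
  0.46x1 + 0.12x2 + 1.53x3 + 0.94x4 ≥ 1.01   (28-day strength contribution)
  x1, x2, x3, x4 ≥ 0.
The cheapest feasible vertex uses only natural pozzolan, limestone filler; silica fume, Portland cement are not used. The fines and 28-day strength contribution requirements are met with equality.
Optimal quantities: natural pozzolan = 2.064 kg, limestone filler = 0.5065 kg.
Hence cost = 0.074·2.064 + 0.039·0.5065 = €0.17249.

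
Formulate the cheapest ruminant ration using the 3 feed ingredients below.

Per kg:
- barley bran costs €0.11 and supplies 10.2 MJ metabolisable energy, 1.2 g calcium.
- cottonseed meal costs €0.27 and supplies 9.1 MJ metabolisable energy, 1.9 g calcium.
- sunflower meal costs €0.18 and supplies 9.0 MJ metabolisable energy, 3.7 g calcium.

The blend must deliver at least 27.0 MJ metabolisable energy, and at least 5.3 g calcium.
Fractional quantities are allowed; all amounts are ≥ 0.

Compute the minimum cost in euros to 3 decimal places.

This is a linear program. Let x1 = kg of barley bran, x2 = kg of cottonseed meal, x3 = kg of sunflower meal.
min 0.11x1 + 0.27x2 + 0.18x3 subject to:
  10.2x1 + 9.1x2 + 9x3 ≥ 27   (metabolisable energy)
  1.2x1 + 1.9x2 + 3.7x3 ≥ 5.3   (calcium)
  x1, x2, x3 ≥ 0.
At the optimum only barley bran, sunflower meal are positive (cottonseed meal = 0). Binding constraints: metabolisable energy and calcium.
That vertex is x1 = 1.938, x3 = 0.804.
Total cost: 0.11·1.938 + 0.18·0.804 = 0.35790.

€0.358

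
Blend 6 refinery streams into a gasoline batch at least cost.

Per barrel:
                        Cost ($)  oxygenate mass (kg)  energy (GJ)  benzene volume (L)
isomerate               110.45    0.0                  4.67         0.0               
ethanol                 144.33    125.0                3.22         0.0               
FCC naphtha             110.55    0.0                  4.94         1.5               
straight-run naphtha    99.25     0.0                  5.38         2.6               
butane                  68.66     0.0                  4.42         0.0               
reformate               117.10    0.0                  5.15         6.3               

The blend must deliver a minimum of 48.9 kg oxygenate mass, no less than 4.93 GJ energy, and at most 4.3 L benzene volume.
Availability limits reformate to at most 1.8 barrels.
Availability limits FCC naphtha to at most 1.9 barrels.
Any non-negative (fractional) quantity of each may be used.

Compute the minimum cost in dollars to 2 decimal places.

$113.48

This is a linear program. Let x1 = barrels of isomerate, x2 = barrels of ethanol, x3 = barrels of FCC naphtha, x4 = barrels of straight-run naphtha, x5 = barrels of butane, x6 = barrels of reformate.
min 110.45x1 + 144.33x2 + 110.55x3 + 99.25x4 + 68.66x5 + 117.1x6 with:
  125x2 ≥ 48.9   (oxygenate mass)
  4.67x1 + 3.22x2 + 4.94x3 + 5.38x4 + 4.42x5 + 5.15x6 ≥ 4.93   (energy)
  1.5x3 + 2.6x4 + 6.3x6 ≤ 4.3   (benzene volume)
  x6 ≤ 1.8
  x3 ≤ 1.9
  x1, x2, x3, x4, x5, x6 ≥ 0.
The minimum-cost mix takes nothing from isomerate, FCC naphtha, straight-run naphtha, reformate — only ethanol, butane. There the oxygenate mass and energy constraints are tight.
So ethanol = 0.3912 barrels, butane = 0.8304 barrels.
Cost = 144.33·0.3912 + 68.66·0.8304 = 113.4772.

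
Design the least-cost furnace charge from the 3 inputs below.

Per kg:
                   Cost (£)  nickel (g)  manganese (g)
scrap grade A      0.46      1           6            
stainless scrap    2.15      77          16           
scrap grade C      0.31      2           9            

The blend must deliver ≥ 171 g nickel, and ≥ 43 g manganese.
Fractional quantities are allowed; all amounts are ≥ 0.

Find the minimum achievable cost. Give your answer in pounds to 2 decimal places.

Set it up as a linear program. Let x1 = kg of scrap grade A, x2 = kg of stainless scrap, x3 = kg of scrap grade C.
min 0.46x1 + 2.15x2 + 0.31x3 with:
  1x1 + 77x2 + 2x3 ≥ 171   (nickel)
  6x1 + 16x2 + 9x3 ≥ 43   (manganese)
  x1, x2, x3 ≥ 0.
The minimum-cost mix takes nothing from scrap grade A — only stainless scrap, scrap grade C. The nickel and manganese requirements are met with equality.
That vertex is x2 = 2.198, x3 = 0.8699.
Cost = 2.15·2.198 + 0.31·0.8699 = 4.9954.

£5.00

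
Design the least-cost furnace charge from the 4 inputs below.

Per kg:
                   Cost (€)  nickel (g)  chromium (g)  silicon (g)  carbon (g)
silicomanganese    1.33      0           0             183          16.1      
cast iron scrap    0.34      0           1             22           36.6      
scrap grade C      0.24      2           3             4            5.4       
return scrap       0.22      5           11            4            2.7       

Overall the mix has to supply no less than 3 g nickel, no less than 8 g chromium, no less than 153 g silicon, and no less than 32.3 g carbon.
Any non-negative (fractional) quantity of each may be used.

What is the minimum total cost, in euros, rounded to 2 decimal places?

Let x1 = kg of silicomanganese, x2 = kg of cast iron scrap, x3 = kg of scrap grade C, x4 = kg of return scrap.
Minimise 1.33x1 + 0.34x2 + 0.24x3 + 0.22x4 subject to:
  2x3 + 5x4 ≥ 3   (nickel)
  1x2 + 3x3 + 11x4 ≥ 8   (chromium)
  183x1 + 22x2 + 4x3 + 4x4 ≥ 153   (silicon)
  16.1x1 + 36.6x2 + 5.4x3 + 2.7x4 ≥ 32.3   (carbon)
  x1, x2, x3, x4 ≥ 0.
The cheapest feasible vertex uses only silicomanganese, cast iron scrap, return scrap; scrap grade C is not used. The chromium, silicon, carbon requirements are met with equality.
Optimal quantities: silicomanganese = 0.7614 kg, cast iron scrap = 0.4973 kg, return scrap = 0.6821 kg.
Hence cost = 1.33·0.7614 + 0.34·0.4973 + 0.22·0.6821 = €1.3318.

€1.33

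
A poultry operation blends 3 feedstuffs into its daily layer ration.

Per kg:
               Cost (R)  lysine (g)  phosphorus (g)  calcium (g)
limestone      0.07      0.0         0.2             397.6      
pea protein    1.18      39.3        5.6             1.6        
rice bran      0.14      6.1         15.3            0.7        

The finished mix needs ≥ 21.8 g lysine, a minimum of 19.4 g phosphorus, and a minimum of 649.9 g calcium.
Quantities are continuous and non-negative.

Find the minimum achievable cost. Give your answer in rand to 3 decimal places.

R0.614

Let x1 = kg of limestone, x2 = kg of pea protein, x3 = kg of rice bran.
min 0.07x1 + 1.18x2 + 0.14x3 subject to:
  39.3x2 + 6.1x3 ≥ 21.8   (lysine)
  0.2x1 + 5.6x2 + 15.3x3 ≥ 19.4   (phosphorus)
  397.6x1 + 1.6x2 + 0.7x3 ≥ 649.9   (calcium)
  x1, x2, x3 ≥ 0.
At the optimum only limestone, rice bran are positive (pea protein = 0). Binding constraints: lysine and calcium.
That vertex is x1 = 1.628, x3 = 3.574.
Hence cost = 0.07·1.628 + 0.14·3.574 = R0.61432.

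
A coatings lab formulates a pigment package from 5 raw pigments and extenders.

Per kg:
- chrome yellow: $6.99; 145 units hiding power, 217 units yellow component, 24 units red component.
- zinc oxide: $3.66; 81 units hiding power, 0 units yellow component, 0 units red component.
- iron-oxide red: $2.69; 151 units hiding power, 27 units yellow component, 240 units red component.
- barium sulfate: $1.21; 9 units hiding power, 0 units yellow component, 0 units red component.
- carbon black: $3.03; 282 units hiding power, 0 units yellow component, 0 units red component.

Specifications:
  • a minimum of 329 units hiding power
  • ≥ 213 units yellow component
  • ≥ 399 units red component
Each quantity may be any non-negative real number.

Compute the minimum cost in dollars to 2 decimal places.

$9.74

Set it up as a linear program. Let x1 = kg of chrome yellow, x2 = kg of zinc oxide, x3 = kg of iron-oxide red, x4 = kg of barium sulfate, x5 = kg of carbon black.
min 6.99x1 + 3.66x2 + 2.69x3 + 1.21x4 + 3.03x5 subject to:
  145x1 + 81x2 + 151x3 + 9x4 + 282x5 ≥ 329   (hiding power)
  217x1 + 27x3 ≥ 213   (yellow component)
  24x1 + 240x3 ≥ 399   (red component)
  x1, x2, x3, x4, x5 ≥ 0.
The minimum-cost mix takes nothing from zinc oxide, barium sulfate, carbon black — only chrome yellow, iron-oxide red. The yellow component and red component requirements are met with equality.
That vertex is x1 = 0.7845, x3 = 1.584.
Total cost: 6.99·0.7845 + 2.69·1.584 = 9.7446.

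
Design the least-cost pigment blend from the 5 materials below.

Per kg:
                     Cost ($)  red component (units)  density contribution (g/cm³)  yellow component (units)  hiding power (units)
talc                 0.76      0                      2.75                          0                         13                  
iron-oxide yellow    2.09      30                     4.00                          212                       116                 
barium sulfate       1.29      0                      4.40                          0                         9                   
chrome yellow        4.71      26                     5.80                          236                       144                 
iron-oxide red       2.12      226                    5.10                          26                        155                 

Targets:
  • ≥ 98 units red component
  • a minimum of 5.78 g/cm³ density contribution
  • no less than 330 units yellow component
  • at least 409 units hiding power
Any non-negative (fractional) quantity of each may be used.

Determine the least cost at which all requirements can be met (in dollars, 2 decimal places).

$6.28

This is a linear program. Let x1 = kg of talc, x2 = kg of iron-oxide yellow, x3 = kg of barium sulfate, x4 = kg of chrome yellow, x5 = kg of iron-oxide red.
Minimise 0.76x1 + 2.09x2 + 1.29x3 + 4.71x4 + 2.12x5 subject to:
  30x2 + 26x4 + 226x5 ≥ 98   (red component)
  2.75x1 + 4x2 + 4.4x3 + 5.8x4 + 5.1x5 ≥ 5.78   (density contribution)
  212x2 + 236x4 + 26x5 ≥ 330   (yellow component)
  13x1 + 116x2 + 9x3 + 144x4 + 155x5 ≥ 409   (hiding power)
  x1, x2, x3, x4, x5 ≥ 0.
The minimum-cost mix takes nothing from talc, barium sulfate, chrome yellow — only iron-oxide yellow, iron-oxide red. The yellow component and hiding power requirements are met with equality.
Solving gives x2 = 1.358, x5 = 1.623.
Hence cost = 2.09·1.358 + 2.12·1.623 = $6.2790.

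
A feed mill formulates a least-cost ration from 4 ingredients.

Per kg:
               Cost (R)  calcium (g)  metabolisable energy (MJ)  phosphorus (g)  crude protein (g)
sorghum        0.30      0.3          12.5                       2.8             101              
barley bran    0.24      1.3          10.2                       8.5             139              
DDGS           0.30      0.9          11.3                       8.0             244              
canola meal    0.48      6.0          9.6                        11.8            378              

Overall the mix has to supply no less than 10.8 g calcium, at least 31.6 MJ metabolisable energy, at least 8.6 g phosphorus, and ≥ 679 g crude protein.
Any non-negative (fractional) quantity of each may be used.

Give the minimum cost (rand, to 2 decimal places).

Let x1 = kg of sorghum, x2 = kg of barley bran, x3 = kg of DDGS, x4 = kg of canola meal.
min 0.3x1 + 0.24x2 + 0.3x3 + 0.48x4 with:
  0.3x1 + 1.3x2 + 0.9x3 + 6x4 ≥ 10.8   (calcium)
  12.5x1 + 10.2x2 + 11.3x3 + 9.6x4 ≥ 31.6   (metabolisable energy)
  2.8x1 + 8.5x2 + 8x3 + 11.8x4 ≥ 8.6   (phosphorus)
  101x1 + 139x2 + 244x3 + 378x4 ≥ 679   (crude protein)
  x1, x2, x3, x4 ≥ 0.
The minimum-cost mix takes nothing from sorghum, DDGS — only barley bran, canola meal. Binding constraints: calcium and metabolisable energy.
That vertex is x2 = 1.764, x4 = 1.418.
Objective = 0.24·1.764 + 0.48·1.418 = 1.1040.

R1.10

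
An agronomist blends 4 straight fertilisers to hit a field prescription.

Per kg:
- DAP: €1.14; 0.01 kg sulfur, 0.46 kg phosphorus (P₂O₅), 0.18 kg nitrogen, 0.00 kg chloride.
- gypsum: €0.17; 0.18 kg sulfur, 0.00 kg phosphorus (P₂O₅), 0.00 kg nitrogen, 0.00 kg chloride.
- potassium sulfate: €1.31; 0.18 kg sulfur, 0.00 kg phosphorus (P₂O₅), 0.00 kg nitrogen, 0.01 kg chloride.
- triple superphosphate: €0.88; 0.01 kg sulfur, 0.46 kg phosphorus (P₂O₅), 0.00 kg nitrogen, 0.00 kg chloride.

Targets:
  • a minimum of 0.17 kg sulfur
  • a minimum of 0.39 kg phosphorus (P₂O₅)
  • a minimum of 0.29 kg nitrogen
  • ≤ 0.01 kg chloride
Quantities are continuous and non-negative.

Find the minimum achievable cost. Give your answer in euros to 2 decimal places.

Treat it as an LP. Let x1 = kg of DAP, x2 = kg of gypsum, x3 = kg of potassium sulfate, x4 = kg of triple superphosphate.
Minimise 1.14x1 + 0.17x2 + 1.31x3 + 0.88x4 subject to:
  0.01x1 + 0.18x2 + 0.18x3 + 0.01x4 ≥ 0.17   (sulfur)
  0.46x1 + 0.46x4 ≥ 0.39   (phosphorus (P₂O₅))
  0.18x1 ≥ 0.29   (nitrogen)
  0.01x3 ≤ 0.01   (chloride)
  x1, x2, x3, x4 ≥ 0.
At the optimum only DAP, gypsum are positive (potassium sulfate, triple superphosphate = 0). Binding constraints: sulfur and nitrogen.
So DAP = 1.611 kg, gypsum = 0.8549 kg.
Objective = 1.14·1.611 + 0.17·0.8549 = 1.9819.

€1.98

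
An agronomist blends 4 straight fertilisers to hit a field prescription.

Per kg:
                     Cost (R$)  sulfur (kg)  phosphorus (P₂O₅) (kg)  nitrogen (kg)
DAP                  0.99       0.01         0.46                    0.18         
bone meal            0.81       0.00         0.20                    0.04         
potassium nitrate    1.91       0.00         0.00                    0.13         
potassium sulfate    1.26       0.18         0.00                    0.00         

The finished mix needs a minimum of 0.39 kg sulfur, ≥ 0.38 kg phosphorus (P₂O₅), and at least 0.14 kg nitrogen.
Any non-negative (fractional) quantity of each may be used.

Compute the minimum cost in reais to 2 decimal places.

R$3.49

Set it up as a linear program. Let x1 = kg of DAP, x2 = kg of bone meal, x3 = kg of potassium nitrate, x4 = kg of potassium sulfate.
Minimize 0.99x1 + 0.81x2 + 1.91x3 + 1.26x4 with:
  0.01x1 + 0.18x4 ≥ 0.39   (sulfur)
  0.46x1 + 0.2x2 ≥ 0.38   (phosphorus (P₂O₅))
  0.18x1 + 0.04x2 + 0.13x3 ≥ 0.14   (nitrogen)
  x1, x2, x3, x4 ≥ 0.
The minimum-cost mix takes nothing from bone meal, potassium nitrate — only DAP, potassium sulfate. The sulfur and phosphorus (P₂O₅) requirements are met with equality.
Optimal quantities: DAP = 0.8261 kg, potassium sulfate = 2.121 kg.
Cost = 0.99·0.8261 + 1.26·2.121 = 3.4903.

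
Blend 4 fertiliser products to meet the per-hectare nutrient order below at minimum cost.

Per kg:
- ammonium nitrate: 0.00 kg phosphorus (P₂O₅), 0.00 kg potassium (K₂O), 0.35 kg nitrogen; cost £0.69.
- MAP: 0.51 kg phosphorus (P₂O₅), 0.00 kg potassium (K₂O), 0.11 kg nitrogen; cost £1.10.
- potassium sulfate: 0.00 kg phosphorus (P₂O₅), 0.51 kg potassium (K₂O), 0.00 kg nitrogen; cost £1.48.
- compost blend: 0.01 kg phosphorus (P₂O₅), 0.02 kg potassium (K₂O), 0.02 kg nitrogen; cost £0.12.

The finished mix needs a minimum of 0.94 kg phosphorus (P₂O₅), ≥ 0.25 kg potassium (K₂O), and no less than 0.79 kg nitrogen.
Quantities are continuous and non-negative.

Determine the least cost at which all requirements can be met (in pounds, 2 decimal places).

£3.91

Let x1 = kg of ammonium nitrate, x2 = kg of MAP, x3 = kg of potassium sulfate, x4 = kg of compost blend.
Minimise 0.69x1 + 1.1x2 + 1.48x3 + 0.12x4 s.t.:
  0.51x2 + 0.01x4 ≥ 0.94   (phosphorus (P₂O₅))
  0.51x3 + 0.02x4 ≥ 0.25   (potassium (K₂O))
  0.35x1 + 0.11x2 + 0.02x4 ≥ 0.79   (nitrogen)
  x1, x2, x3, x4 ≥ 0.
The cheapest feasible vertex uses only ammonium nitrate, MAP, potassium sulfate; compost blend is not used. The phosphorus (P₂O₅), potassium (K₂O), nitrogen requirements are met with equality.
Solving gives x1 = 1.678, x2 = 1.843, x3 = 0.4902.
Hence cost = 0.69·1.678 + 1.1·1.843 + 1.48·0.4902 = £3.9106.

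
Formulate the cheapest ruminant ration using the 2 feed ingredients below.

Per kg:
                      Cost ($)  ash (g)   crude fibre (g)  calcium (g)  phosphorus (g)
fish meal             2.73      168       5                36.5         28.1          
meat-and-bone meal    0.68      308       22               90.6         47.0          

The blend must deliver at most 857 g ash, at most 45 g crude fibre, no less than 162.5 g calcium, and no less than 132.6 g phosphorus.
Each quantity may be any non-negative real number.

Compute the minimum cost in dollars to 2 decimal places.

$6.78

Let x1 = kg of fish meal, x2 = kg of meat-and-bone meal.
min 2.73x1 + 0.68x2 subject to:
  168x1 + 308x2 ≤ 857   (ash)
  5x1 + 22x2 ≤ 45   (crude fibre)
  36.5x1 + 90.6x2 ≥ 162.5   (calcium)
  28.1x1 + 47x2 ≥ 132.6   (phosphorus)
  x1, x2 ≥ 0.
Both inputs are positive at the optimum. Binding constraints: crude fibre and phosphorus.
That vertex is x1 = 2.093, x2 = 1.57.
Objective = 2.73·2.093 + 0.68·1.57 = 6.7815.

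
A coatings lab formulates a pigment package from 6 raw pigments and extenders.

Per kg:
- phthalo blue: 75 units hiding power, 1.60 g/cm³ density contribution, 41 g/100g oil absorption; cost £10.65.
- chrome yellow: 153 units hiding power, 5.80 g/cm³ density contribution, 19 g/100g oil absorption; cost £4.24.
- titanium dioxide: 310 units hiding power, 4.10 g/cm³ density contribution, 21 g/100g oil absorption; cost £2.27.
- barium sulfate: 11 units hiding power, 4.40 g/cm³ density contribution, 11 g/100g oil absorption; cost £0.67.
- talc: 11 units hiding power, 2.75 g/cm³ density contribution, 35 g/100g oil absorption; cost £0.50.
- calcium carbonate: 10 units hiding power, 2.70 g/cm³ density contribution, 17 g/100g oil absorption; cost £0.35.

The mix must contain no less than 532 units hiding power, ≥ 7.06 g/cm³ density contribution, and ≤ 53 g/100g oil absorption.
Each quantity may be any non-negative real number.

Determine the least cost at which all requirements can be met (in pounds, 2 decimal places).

£3.90

Let x1 = kg of phthalo blue, x2 = kg of chrome yellow, x3 = kg of titanium dioxide, x4 = kg of barium sulfate, x5 = kg of talc, x6 = kg of calcium carbonate.
Minimise 10.65x1 + 4.24x2 + 2.27x3 + 0.67x4 + 0.5x5 + 0.35x6 with:
  75x1 + 153x2 + 310x3 + 11x4 + 11x5 + 10x6 ≥ 532   (hiding power)
  1.6x1 + 5.8x2 + 4.1x3 + 4.4x4 + 2.75x5 + 2.7x6 ≥ 7.06   (density contribution)
  41x1 + 19x2 + 21x3 + 11x4 + 35x5 + 17x6 ≤ 53   (oil absorption)
  x1, x2, x3, x4, x5, x6 ≥ 0.
At the optimum only titanium dioxide, calcium carbonate are positive (phthalo blue, chrome yellow, barium sulfate, talc = 0). Binding constraints: hiding power and density contribution.
So titanium dioxide = 1.716 kg, calcium carbonate = 0.009296 kg.
Cost = 2.27·1.716 + 0.35·0.009296 = 3.8986.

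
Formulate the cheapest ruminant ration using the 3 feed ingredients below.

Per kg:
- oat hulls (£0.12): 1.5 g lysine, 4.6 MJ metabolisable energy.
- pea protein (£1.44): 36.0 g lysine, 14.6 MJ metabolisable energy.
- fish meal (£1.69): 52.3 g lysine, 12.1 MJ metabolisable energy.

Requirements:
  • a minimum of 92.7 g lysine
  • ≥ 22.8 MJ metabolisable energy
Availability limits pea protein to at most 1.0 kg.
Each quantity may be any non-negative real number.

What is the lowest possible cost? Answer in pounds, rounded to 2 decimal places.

Treat it as an LP. Let x1 = kg of oat hulls, x2 = kg of pea protein, x3 = kg of fish meal.
Minimise 0.12x1 + 1.44x2 + 1.69x3 s.t.:
  1.5x1 + 36x2 + 52.3x3 ≥ 92.7   (lysine)
  4.6x1 + 14.6x2 + 12.1x3 ≥ 22.8   (metabolisable energy)
  x2 ≤ 1
  x1, x2, x3 ≥ 0.
The minimum-cost mix takes nothing from pea protein — only oat hulls, fish meal. The lysine and metabolisable energy requirements are met with equality.
So oat hulls = 0.3182 kg, fish meal = 1.763 kg.
Total cost: 0.12·0.3182 + 1.69·1.763 = 3.0177.

£3.02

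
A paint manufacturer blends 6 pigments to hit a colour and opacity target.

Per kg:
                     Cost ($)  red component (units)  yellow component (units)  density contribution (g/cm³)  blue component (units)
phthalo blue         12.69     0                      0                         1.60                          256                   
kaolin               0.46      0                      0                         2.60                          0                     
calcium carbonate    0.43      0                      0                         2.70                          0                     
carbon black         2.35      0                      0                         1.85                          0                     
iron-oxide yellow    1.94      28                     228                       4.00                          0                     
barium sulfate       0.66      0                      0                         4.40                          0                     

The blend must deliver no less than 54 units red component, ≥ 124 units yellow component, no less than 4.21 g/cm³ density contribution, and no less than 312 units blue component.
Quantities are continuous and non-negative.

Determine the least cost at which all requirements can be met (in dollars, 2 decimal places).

$19.21

Let x1 = kg of phthalo blue, x2 = kg of kaolin, x3 = kg of calcium carbonate, x4 = kg of carbon black, x5 = kg of iron-oxide yellow, x6 = kg of barium sulfate.
Minimize 12.69x1 + 0.46x2 + 0.43x3 + 2.35x4 + 1.94x5 + 0.66x6 s.t.:
  28x5 ≥ 54   (red component)
  228x5 ≥ 124   (yellow component)
  1.6x1 + 2.6x2 + 2.7x3 + 1.85x4 + 4x5 + 4.4x6 ≥ 4.21   (density contribution)
  256x1 ≥ 312   (blue component)
  x1, x2, x3, x4, x5, x6 ≥ 0.
The optimal basis is {phthalo blue, iron-oxide yellow}; kaolin, calcium carbonate, carbon black, barium sulfate drop out. There the red component and blue component constraints are tight.
Optimal quantities: phthalo blue = 1.219 kg, iron-oxide yellow = 1.929 kg.
Objective = 12.69·1.219 + 1.94·1.929 = 19.2114.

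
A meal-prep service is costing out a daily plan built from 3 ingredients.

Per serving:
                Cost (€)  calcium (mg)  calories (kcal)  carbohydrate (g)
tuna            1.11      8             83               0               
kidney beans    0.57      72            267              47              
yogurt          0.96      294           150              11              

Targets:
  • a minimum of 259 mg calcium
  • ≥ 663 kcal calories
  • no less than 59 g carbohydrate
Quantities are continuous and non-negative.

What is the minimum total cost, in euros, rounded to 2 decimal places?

€1.62

This is a linear program. Let x1 = servings of tuna, x2 = servings of kidney beans, x3 = servings of yogurt.
Minimise 1.11x1 + 0.57x2 + 0.96x3 with:
  8x1 + 72x2 + 294x3 ≥ 259   (calcium)
  83x1 + 267x2 + 150x3 ≥ 663   (calories)
  47x2 + 11x3 ≥ 59   (carbohydrate)
  x1, x2, x3 ≥ 0.
The optimal basis is {kidney beans, yogurt}; tuna drops out. Binding constraints: calcium and calories.
Solving gives x2 = 2.305, x3 = 0.3164.
Cost = 0.57·2.305 + 0.96·0.3164 = 1.6176.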